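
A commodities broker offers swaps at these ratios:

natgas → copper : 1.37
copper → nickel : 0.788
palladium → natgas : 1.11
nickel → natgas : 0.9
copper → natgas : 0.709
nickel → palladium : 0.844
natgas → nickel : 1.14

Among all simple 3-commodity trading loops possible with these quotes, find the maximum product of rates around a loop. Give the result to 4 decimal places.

1.0680

nickel→palladium→natgas→nickel: 0.844 × 1.11 × 1.14 = 1.06800
nickel→natgas→copper→nickel: 0.9 × 1.37 × 0.788 = 0.97160
Maximum is nickel→palladium→natgas→nickel at 1.0680; arbitrage exists.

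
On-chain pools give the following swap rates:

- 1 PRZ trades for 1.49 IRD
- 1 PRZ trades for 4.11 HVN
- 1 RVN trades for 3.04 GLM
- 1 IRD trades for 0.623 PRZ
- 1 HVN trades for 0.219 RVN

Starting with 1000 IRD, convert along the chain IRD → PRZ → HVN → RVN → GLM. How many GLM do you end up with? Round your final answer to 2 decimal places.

1704.70

1000 IRD × 0.623 = 623 PRZ
623 PRZ × 4.11 = 2560.53 HVN
2560.53 HVN × 0.219 = 560.75607 RVN
560.75607 RVN × 3.04 = 1704.6984528 GLM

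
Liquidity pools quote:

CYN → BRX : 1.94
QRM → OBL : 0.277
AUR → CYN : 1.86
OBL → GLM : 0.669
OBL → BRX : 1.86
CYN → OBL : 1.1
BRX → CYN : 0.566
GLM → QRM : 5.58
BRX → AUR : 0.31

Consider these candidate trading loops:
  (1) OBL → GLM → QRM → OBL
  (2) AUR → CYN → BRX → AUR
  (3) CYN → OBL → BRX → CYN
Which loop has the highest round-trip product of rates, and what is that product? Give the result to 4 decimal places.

(1) 0.669 × 5.58 × 0.277 = 1.03405
(2) 1.86 × 1.94 × 0.31 = 1.11860
(3) 1.1 × 1.86 × 0.566 = 1.15804
Highest is cycle (3) at 1.1580 (>1, arbitrage).

1.1580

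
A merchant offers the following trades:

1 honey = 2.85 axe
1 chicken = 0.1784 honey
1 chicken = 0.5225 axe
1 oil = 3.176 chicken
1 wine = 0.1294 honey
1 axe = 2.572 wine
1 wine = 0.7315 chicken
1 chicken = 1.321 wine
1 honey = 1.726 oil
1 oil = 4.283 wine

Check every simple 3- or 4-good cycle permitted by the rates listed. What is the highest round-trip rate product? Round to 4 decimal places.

axe→wine→chicken→axe: 2.572 × 0.7315 × 0.5225 = 0.98304
honey→oil→chicken→honey: 1.726 × 3.176 × 0.1784 = 0.97795
wine→chicken→honey→oil→wine: 0.7315 × 0.1784 × 1.726 × 4.283 = 0.96471
axe→wine→chicken→honey→axe: 2.572 × 0.7315 × 0.1784 × 2.85 = 0.95659
wine→honey→oil→wine: 0.1294 × 1.726 × 4.283 = 0.95658
axe→wine→honey→axe: 2.572 × 0.1294 × 2.85 = 0.94853
wine→honey→oil→chicken→wine: 0.1294 × 1.726 × 3.176 × 1.321 = 0.93704
Maximum is axe→wine→chicken→axe at 0.9830; no arbitrage — every cycle loses value.

0.9830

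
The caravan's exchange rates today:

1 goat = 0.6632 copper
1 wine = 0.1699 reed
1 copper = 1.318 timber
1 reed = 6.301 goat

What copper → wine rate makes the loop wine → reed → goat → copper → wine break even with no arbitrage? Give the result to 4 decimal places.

1.4085

Known legs of the cycle: 0.1699 × 6.301 × 0.6632 = 0.70998206168
For no arbitrage the full-cycle product must be 1, so the missing rate is 1 / 0.70998206168 ≈ 1.408486.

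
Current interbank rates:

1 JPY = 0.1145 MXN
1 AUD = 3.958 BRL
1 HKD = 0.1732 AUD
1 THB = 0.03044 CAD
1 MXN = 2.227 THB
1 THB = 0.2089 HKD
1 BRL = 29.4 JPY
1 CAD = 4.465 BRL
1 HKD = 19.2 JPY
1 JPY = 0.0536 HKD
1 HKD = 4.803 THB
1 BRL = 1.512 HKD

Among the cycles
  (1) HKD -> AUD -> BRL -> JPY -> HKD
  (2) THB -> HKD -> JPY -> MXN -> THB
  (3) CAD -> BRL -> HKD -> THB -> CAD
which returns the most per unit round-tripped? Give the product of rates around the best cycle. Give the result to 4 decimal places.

1.0803

(1) 0.1732 × 3.958 × 29.4 × 0.0536 = 1.08028
(2) 0.2089 × 19.2 × 0.1145 × 2.227 = 1.02274
(3) 4.465 × 1.512 × 4.803 × 0.03044 = 0.98703
Highest is cycle (1) at 1.0803 (>1, arbitrage).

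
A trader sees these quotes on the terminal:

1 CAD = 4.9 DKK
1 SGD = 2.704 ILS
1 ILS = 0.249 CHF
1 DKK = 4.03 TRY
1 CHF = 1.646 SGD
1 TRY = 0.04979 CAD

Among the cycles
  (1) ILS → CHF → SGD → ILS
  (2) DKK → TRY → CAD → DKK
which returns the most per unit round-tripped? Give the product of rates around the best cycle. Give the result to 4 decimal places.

1.1082

(1) 0.249 × 1.646 × 2.704 = 1.10825
(2) 4.03 × 0.04979 × 4.9 = 0.98320
Highest is cycle (1) at 1.1082 (>1, arbitrage).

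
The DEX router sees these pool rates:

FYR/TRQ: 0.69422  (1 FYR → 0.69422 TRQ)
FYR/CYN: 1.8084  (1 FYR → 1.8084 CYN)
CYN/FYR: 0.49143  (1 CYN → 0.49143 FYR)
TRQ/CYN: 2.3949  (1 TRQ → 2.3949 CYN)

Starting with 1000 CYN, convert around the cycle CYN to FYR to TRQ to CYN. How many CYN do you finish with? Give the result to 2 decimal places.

1000 CYN × 0.49143 = 491.43 FYR
491.43 FYR × 0.69422 = 341.1605346 TRQ
341.1605346 TRQ × 2.3949 = 817.04536431354 CYN

817.05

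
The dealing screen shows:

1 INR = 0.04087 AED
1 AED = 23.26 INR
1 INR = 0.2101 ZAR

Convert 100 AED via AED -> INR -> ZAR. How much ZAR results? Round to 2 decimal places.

488.69

100 AED × 23.26 = 2326 INR
2326 INR × 0.2101 = 488.6926 ZAR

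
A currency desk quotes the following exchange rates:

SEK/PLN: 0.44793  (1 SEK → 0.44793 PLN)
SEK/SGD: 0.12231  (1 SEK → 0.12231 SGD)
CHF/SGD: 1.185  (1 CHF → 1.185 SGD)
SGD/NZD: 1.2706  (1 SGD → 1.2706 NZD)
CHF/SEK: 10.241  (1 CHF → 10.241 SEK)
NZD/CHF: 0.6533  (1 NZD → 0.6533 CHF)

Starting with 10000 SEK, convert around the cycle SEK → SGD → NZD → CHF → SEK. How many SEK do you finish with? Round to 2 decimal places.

10000 SEK × 0.12231 = 1223.1 SGD
1223.1 SGD × 1.2706 = 1554.07086 NZD
1554.07086 NZD × 0.6533 = 1015.274492838 CHF
1015.274492838 CHF × 10.241 = 10397.426081153958 SEK

10397.43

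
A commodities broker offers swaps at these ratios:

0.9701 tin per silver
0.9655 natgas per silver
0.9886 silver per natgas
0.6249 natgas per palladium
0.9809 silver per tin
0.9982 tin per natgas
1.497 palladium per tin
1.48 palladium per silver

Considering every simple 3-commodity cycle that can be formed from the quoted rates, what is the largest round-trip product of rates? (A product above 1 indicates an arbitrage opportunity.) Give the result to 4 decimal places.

0.9454

natgas→tin→silver→natgas: 0.9982 × 0.9809 × 0.9655 = 0.94535
natgas→tin→palladium→natgas: 0.9982 × 1.497 × 0.6249 = 0.93379
natgas→silver→palladium→natgas: 0.9886 × 1.48 × 0.6249 = 0.91431
Maximum is natgas→tin→silver→natgas at 0.9454; no arbitrage — every cycle loses value.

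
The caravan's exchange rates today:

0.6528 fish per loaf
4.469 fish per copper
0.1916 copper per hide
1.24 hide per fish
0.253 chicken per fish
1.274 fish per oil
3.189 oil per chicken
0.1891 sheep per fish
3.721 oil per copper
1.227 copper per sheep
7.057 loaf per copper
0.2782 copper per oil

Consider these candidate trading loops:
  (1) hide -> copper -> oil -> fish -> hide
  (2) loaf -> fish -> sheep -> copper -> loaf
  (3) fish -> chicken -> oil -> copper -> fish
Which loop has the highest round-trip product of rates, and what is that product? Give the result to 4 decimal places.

1.1263

(1) 0.1916 × 3.721 × 1.274 × 1.24 = 1.12628
(2) 0.6528 × 0.1891 × 1.227 × 7.057 = 1.06890
(3) 0.253 × 3.189 × 0.2782 × 4.469 = 1.00310
Highest is cycle (1) at 1.1263 (>1, arbitrage).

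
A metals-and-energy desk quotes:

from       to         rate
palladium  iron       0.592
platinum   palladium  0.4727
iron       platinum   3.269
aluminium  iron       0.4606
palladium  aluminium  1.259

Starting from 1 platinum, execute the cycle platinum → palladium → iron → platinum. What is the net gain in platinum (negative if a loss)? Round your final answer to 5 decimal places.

1 platinum × 0.4727 = 0.4727 palladium
0.4727 palladium × 0.592 = 0.2798384 iron
0.2798384 iron × 3.269 = 0.9147917296 platinum
Net change: 0.9147917296 − 1 = -0.0852082704 platinum

-0.08521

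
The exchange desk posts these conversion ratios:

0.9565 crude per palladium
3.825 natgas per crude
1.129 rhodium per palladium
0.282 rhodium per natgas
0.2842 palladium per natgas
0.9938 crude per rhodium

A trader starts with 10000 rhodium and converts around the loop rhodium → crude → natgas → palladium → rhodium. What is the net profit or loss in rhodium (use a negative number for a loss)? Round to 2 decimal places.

10000 rhodium × 0.9938 = 9938 crude
9938 crude × 3.825 = 38012.85 natgas
38012.85 natgas × 0.2842 = 10803.25197 palladium
10803.25197 palladium × 1.129 = 12196.87147413 rhodium
Net change: 12196.87147413 − 10000 = 2196.87147413 rhodium

2196.87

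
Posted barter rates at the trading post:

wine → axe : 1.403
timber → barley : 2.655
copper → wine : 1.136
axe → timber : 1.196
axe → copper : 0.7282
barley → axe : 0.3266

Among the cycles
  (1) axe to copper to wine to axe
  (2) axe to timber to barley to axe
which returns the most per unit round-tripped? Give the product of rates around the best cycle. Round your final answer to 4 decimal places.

(1) 0.7282 × 1.136 × 1.403 = 1.16061
(2) 1.196 × 2.655 × 0.3266 = 1.03708
Highest is cycle (1) at 1.1606 (>1, arbitrage).

1.1606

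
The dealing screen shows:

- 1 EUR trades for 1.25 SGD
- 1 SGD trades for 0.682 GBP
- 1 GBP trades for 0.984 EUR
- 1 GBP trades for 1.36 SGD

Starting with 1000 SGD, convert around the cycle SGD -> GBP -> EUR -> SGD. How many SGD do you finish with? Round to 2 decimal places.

838.86

1000 SGD × 0.682 = 682 GBP
682 GBP × 0.984 = 671.088 EUR
671.088 EUR × 1.25 = 838.86 SGD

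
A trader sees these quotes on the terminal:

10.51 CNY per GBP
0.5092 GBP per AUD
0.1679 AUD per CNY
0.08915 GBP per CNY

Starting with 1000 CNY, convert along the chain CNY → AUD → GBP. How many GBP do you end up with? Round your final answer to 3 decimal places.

1000 CNY × 0.1679 = 167.9 AUD
167.9 AUD × 0.5092 = 85.49468 GBP

85.495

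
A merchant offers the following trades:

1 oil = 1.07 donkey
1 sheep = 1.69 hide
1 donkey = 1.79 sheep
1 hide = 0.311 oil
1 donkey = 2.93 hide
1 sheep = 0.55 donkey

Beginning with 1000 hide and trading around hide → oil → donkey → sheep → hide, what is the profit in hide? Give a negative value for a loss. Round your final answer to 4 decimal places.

1000 hide × 0.311 = 311 oil
311 oil × 1.07 = 332.77 donkey
332.77 donkey × 1.79 = 595.6583 sheep
595.6583 sheep × 1.69 = 1006.662527 hide
Net change: 1006.662527 − 1000 = 6.662527 hide

6.6625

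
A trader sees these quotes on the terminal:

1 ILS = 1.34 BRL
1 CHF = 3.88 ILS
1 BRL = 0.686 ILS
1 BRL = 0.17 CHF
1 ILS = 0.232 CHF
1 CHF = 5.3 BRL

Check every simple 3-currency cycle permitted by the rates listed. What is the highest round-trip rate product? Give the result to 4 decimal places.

0.8839

CHF→ILS→BRL→CHF: 3.88 × 1.34 × 0.17 = 0.88386
CHF→BRL→ILS→CHF: 5.3 × 0.686 × 0.232 = 0.84351
Maximum is CHF→ILS→BRL→CHF at 0.8839; no arbitrage — every cycle loses value.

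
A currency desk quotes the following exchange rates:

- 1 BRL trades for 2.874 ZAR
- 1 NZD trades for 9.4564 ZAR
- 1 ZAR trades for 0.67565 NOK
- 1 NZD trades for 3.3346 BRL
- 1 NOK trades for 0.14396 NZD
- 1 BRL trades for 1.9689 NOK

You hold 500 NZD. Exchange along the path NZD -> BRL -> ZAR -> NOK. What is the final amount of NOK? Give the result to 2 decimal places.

500 NZD × 3.3346 = 1667.3 BRL
1667.3 BRL × 2.874 = 4791.8202 ZAR
4791.8202 ZAR × 0.67565 = 3237.59331813 NOK

3237.59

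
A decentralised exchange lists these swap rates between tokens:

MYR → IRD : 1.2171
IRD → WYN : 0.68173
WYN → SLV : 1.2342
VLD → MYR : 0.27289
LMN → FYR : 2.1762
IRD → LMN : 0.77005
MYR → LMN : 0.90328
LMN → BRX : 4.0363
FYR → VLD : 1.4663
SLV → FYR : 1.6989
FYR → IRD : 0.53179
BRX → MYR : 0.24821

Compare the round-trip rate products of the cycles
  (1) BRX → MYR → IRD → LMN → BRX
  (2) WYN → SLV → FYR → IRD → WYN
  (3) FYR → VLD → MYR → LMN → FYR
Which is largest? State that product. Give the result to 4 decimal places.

0.9390

(1) 0.24821 × 1.2171 × 0.77005 × 4.0363 = 0.93896
(2) 1.2342 × 1.6989 × 0.53179 × 0.68173 = 0.76016
(3) 1.4663 × 0.27289 × 0.90328 × 2.1762 = 0.78656
Highest is cycle (1) at 0.9390 (≤1, no arbitrage).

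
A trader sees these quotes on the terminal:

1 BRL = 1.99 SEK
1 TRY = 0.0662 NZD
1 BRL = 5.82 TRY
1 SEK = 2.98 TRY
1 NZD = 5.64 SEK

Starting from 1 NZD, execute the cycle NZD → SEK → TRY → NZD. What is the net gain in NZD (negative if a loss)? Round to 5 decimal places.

1 NZD × 5.64 = 5.64 SEK
5.64 SEK × 2.98 = 16.8072 TRY
16.8072 TRY × 0.0662 = 1.11263664 NZD
Net change: 1.11263664 − 1 = 0.11263664 NZD

0.11264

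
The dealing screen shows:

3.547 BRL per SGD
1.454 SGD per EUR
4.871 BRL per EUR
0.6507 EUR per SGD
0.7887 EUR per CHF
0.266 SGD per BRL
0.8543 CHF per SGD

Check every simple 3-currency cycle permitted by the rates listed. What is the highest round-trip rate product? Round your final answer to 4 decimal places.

SGD→CHF→EUR→SGD: 0.8543 × 0.7887 × 1.454 = 0.97969
SGD→EUR→BRL→SGD: 0.6507 × 4.871 × 0.266 = 0.84310
Maximum is SGD→CHF→EUR→SGD at 0.9797; no arbitrage — every cycle loses value.

0.9797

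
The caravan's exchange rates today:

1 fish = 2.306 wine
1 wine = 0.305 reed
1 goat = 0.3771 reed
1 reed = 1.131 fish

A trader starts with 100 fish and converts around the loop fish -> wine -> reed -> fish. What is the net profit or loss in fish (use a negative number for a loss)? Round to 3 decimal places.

100 fish × 2.306 = 230.6 wine
230.6 wine × 0.305 = 70.333 reed
70.333 reed × 1.131 = 79.546623 fish
Net change: 79.546623 − 100 = -20.453377 fish

-20.453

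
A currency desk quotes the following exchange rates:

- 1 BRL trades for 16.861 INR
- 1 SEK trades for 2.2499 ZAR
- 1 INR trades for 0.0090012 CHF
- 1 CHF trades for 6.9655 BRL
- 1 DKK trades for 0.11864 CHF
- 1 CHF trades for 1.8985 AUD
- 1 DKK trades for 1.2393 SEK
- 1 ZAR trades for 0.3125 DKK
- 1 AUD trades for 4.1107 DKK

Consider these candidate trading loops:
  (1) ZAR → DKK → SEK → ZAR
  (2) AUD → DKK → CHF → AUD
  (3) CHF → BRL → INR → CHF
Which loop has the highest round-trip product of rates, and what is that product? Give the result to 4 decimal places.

1.0571

(1) 0.3125 × 1.2393 × 2.2499 = 0.87134
(2) 4.1107 × 0.11864 × 1.8985 = 0.92589
(3) 6.9655 × 16.861 × 0.0090012 = 1.05715
Highest is cycle (3) at 1.0571 (>1, arbitrage).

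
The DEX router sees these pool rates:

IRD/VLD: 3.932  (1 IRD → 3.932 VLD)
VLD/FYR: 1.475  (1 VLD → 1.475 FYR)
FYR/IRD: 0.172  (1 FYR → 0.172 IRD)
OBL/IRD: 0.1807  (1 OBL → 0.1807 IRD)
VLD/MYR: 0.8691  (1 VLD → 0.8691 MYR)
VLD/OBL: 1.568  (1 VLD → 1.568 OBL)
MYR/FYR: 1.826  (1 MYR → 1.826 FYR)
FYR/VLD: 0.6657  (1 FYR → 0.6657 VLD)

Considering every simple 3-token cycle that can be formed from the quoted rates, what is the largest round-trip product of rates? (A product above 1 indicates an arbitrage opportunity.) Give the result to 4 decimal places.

VLD→OBL→IRD→VLD: 1.568 × 0.1807 × 3.932 = 1.11408
FYR→VLD→MYR→FYR: 0.6657 × 0.8691 × 1.826 = 1.05645
FYR→IRD→VLD→FYR: 0.172 × 3.932 × 1.475 = 0.99755
Maximum is VLD→OBL→IRD→VLD at 1.1141; arbitrage exists.

1.1141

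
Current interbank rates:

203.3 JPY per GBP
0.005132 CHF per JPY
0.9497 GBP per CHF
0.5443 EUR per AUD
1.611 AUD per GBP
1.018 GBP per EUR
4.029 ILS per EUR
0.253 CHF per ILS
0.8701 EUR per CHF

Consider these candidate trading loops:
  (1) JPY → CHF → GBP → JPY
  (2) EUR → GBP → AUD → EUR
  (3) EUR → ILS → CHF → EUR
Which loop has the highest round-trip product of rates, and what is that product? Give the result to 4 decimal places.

(1) 0.005132 × 0.9497 × 203.3 = 0.99086
(2) 1.018 × 1.611 × 0.5443 = 0.89265
(3) 4.029 × 0.253 × 0.8701 = 0.88693
Highest is cycle (1) at 0.9909 (≤1, no arbitrage).

0.9909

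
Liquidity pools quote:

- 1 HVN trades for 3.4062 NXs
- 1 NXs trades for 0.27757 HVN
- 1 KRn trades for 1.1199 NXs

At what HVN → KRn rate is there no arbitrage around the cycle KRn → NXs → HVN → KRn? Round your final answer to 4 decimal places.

3.2170

Known legs of the cycle: 1.1199 × 0.27757 = 0.310850643
For no arbitrage the full-cycle product must be 1, so the missing rate is 1 / 0.310850643 ≈ 3.216979.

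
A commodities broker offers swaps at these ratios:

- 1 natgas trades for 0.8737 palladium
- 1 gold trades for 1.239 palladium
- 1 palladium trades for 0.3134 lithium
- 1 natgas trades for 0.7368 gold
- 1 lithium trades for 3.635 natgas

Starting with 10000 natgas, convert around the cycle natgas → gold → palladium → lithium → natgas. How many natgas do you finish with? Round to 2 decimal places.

10000 natgas × 0.7368 = 7368 gold
7368 gold × 1.239 = 9128.952 palladium
9128.952 palladium × 0.3134 = 2861.0135568 lithium
2861.0135568 lithium × 3.635 = 10399.784278968 natgas

10399.78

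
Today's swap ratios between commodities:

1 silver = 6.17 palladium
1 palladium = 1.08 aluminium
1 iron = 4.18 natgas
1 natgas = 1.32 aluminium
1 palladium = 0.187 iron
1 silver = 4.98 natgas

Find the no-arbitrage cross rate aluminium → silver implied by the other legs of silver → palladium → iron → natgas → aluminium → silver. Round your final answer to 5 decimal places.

Known legs of the cycle: 6.17 × 0.187 × 4.18 × 1.32 = 6.366151704
For no arbitrage the full-cycle product must be 1, so the missing rate is 1 / 6.366151704 ≈ 0.1570808.

0.15708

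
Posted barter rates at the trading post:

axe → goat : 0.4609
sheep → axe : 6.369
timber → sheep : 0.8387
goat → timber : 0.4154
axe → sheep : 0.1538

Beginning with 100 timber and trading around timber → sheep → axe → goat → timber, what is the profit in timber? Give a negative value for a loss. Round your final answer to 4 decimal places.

2.2707

100 timber × 0.8387 = 83.87 sheep
83.87 sheep × 6.369 = 534.16803 axe
534.16803 axe × 0.4609 = 246.198045027 goat
246.198045027 goat × 0.4154 = 102.2706679042158 timber
Net change: 102.2706679042158 − 100 = 2.2706679042158 timber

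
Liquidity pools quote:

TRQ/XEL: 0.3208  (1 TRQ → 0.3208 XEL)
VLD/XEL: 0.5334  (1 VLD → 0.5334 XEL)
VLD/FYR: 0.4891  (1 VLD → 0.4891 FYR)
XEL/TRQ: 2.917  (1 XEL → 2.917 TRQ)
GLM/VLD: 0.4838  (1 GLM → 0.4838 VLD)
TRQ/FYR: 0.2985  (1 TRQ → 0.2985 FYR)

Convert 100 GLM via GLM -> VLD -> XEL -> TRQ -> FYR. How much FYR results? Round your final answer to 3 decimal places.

100 GLM × 0.4838 = 48.38 VLD
48.38 VLD × 0.5334 = 25.805892 XEL
25.805892 XEL × 2.917 = 75.275786964 TRQ
75.275786964 TRQ × 0.2985 = 22.469822408754 FYR

22.470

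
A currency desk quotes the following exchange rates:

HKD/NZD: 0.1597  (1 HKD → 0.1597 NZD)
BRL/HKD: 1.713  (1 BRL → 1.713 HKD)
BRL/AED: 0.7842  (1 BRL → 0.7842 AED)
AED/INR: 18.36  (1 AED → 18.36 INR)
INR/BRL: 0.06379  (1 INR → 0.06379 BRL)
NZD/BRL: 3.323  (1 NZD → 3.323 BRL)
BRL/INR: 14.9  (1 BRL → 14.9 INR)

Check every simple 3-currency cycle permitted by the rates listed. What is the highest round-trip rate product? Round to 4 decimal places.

0.9184

INR→BRL→AED→INR: 0.06379 × 0.7842 × 18.36 = 0.91844
HKD→NZD→BRL→HKD: 0.1597 × 3.323 × 1.713 = 0.90906
Maximum is INR→BRL→AED→INR at 0.9184; no arbitrage — every cycle loses value.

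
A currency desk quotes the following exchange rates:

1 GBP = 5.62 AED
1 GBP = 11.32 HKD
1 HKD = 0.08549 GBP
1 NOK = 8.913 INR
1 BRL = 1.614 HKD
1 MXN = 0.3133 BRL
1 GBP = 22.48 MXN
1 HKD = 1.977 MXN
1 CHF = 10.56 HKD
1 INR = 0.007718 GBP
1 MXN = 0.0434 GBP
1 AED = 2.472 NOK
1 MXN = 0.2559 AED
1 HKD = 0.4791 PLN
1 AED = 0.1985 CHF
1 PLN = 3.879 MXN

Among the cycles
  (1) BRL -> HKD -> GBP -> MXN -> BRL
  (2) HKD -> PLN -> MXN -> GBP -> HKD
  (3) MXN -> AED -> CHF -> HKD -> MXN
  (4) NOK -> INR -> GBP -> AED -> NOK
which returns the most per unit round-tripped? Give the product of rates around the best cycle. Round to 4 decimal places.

1.0605

(1) 1.614 × 0.08549 × 22.48 × 0.3133 = 0.97180
(2) 0.4791 × 3.879 × 0.0434 × 11.32 = 0.91302
(3) 0.2559 × 0.1985 × 10.56 × 1.977 = 1.06048
(4) 8.913 × 0.007718 × 5.62 × 2.472 = 0.95568
Highest is cycle (3) at 1.0605 (>1, arbitrage).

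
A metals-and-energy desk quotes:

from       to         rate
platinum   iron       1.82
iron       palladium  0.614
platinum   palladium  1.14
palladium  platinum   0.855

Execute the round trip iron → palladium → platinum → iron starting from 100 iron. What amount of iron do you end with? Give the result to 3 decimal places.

100 iron × 0.614 = 61.4 palladium
61.4 palladium × 0.855 = 52.497 platinum
52.497 platinum × 1.82 = 95.54454 iron

95.545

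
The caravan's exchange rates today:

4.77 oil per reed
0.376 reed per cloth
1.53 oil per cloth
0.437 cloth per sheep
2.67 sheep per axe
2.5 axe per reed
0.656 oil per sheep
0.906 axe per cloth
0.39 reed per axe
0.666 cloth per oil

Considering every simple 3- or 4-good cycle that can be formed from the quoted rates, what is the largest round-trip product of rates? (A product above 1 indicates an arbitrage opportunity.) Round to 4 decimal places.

cloth→reed→oil→cloth: 0.376 × 4.77 × 0.666 = 1.19448
cloth→axe→reed→oil→cloth: 0.906 × 0.39 × 4.77 × 0.666 = 1.12250
cloth→reed→axe→sheep→cloth: 0.376 × 2.5 × 2.67 × 0.437 = 1.09678
cloth→axe→sheep→cloth: 0.906 × 2.67 × 0.437 = 1.05711
cloth→axe→sheep→oil→cloth: 0.906 × 2.67 × 0.656 × 0.666 = 1.05686
Maximum is cloth→reed→oil→cloth at 1.1945; arbitrage exists.

1.1945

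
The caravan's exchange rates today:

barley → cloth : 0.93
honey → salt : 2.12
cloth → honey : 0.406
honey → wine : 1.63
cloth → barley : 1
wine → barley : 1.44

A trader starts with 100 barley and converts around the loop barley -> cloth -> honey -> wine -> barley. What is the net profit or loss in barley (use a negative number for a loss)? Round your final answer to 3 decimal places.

100 barley × 0.93 = 93 cloth
93 cloth × 0.406 = 37.758 honey
37.758 honey × 1.63 = 61.54554 wine
61.54554 wine × 1.44 = 88.6255776 barley
Net change: 88.6255776 − 100 = -11.3744224 barley

-11.374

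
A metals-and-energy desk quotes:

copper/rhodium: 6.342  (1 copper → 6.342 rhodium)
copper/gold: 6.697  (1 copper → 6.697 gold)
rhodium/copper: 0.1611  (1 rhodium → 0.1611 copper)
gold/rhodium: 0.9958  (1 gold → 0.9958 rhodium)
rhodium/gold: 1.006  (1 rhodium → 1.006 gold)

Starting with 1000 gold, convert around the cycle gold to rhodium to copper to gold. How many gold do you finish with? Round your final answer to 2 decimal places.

1074.36

1000 gold × 0.9958 = 995.8 rhodium
995.8 rhodium × 0.1611 = 160.42338 copper
160.42338 copper × 6.697 = 1074.35537586 gold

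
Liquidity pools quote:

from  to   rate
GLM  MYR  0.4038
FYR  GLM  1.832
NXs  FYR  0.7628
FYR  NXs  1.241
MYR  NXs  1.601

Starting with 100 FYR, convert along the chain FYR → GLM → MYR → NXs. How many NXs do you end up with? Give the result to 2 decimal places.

118.44

100 FYR × 1.832 = 183.2 GLM
183.2 GLM × 0.4038 = 73.97616 MYR
73.97616 MYR × 1.601 = 118.43583216 NXs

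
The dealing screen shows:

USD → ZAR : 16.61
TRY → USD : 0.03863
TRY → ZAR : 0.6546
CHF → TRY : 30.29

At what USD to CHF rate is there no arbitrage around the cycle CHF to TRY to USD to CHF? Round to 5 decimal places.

Known legs of the cycle: 30.29 × 0.03863 = 1.1701027
For no arbitrage the full-cycle product must be 1, so the missing rate is 1 / 1.1701027 ≈ 0.8546258.

0.85463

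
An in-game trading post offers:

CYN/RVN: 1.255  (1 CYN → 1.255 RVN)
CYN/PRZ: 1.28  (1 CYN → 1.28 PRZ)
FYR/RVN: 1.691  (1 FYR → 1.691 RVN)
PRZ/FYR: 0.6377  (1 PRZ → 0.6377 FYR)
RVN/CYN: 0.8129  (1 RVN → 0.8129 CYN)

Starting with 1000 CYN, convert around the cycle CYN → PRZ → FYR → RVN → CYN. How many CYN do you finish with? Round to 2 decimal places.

1122.04

1000 CYN × 1.28 = 1280 PRZ
1280 PRZ × 0.6377 = 816.256 FYR
816.256 FYR × 1.691 = 1380.288896 RVN
1380.288896 RVN × 0.8129 = 1122.0368435584 CYN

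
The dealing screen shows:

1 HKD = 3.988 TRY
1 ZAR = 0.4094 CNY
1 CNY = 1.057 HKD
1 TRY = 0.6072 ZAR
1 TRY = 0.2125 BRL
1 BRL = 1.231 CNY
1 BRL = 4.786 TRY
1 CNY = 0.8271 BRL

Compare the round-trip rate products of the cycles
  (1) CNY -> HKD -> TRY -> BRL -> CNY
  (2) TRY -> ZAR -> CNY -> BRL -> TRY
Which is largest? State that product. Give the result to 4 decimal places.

1.1027

(1) 1.057 × 3.988 × 0.2125 × 1.231 = 1.10267
(2) 0.6072 × 0.4094 × 0.8271 × 4.786 = 0.98403
Highest is cycle (1) at 1.1027 (>1, arbitrage).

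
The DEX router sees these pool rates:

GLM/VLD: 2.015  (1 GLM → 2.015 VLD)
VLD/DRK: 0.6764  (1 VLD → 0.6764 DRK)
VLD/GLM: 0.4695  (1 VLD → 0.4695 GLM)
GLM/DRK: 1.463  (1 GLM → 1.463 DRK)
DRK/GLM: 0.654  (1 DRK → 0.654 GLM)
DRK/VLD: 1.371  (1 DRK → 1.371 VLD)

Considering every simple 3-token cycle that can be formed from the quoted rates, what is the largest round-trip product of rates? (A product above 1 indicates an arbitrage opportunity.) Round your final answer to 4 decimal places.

VLD→GLM→DRK→VLD: 0.4695 × 1.463 × 1.371 = 0.94171
VLD→DRK→GLM→VLD: 0.6764 × 0.654 × 2.015 = 0.89137
Maximum is VLD→GLM→DRK→VLD at 0.9417; no arbitrage — every cycle loses value.

0.9417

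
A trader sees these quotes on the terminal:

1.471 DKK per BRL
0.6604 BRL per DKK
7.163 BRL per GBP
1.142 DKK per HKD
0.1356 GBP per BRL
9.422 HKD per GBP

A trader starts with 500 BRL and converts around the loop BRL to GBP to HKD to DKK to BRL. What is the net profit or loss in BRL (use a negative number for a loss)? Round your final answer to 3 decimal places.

-18.223

500 BRL × 0.1356 = 67.8 GBP
67.8 GBP × 9.422 = 638.8116 HKD
638.8116 HKD × 1.142 = 729.5228472 DKK
729.5228472 DKK × 0.6604 = 481.77688829088 BRL
Net change: 481.77688829088 − 500 = -18.22311170912 BRL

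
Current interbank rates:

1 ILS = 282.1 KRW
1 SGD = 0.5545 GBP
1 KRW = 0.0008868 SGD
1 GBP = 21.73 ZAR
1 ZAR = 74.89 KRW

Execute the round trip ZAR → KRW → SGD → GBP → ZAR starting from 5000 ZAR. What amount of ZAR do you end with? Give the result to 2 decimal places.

4001.11

5000 ZAR × 74.89 = 374450 KRW
374450 KRW × 0.0008868 = 332.06226 SGD
332.06226 SGD × 0.5545 = 184.12852317 GBP
184.12852317 GBP × 21.73 = 4001.1128084841 ZAR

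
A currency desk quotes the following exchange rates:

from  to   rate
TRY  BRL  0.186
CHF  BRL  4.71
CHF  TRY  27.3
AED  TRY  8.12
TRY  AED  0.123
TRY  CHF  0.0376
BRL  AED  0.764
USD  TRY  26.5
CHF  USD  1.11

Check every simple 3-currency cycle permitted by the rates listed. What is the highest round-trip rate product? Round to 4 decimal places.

1.1539

TRY→BRL→AED→TRY: 0.186 × 0.764 × 8.12 = 1.15388
CHF→USD→TRY→CHF: 1.11 × 26.5 × 0.0376 = 1.10600
Maximum is TRY→BRL→AED→TRY at 1.1539; arbitrage exists.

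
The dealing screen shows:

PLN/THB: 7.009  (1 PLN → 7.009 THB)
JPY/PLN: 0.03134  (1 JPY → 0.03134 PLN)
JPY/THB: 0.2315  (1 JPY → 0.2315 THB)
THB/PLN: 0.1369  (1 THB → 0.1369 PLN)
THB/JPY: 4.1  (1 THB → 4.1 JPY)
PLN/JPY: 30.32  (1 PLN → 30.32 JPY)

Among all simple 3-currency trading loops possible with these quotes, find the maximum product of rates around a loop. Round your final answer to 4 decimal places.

0.9609

PLN→JPY→THB→PLN: 30.32 × 0.2315 × 0.1369 = 0.96091
PLN→THB→JPY→PLN: 7.009 × 4.1 × 0.03134 = 0.90061
Maximum is PLN→JPY→THB→PLN at 0.9609; no arbitrage — every cycle loses value.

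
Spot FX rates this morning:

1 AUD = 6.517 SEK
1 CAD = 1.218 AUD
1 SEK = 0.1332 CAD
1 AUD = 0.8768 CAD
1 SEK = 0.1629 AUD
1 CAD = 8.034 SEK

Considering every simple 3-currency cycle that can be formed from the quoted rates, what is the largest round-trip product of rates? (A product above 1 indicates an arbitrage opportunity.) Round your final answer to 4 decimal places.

AUD→CAD→SEK→AUD: 0.8768 × 8.034 × 0.1629 = 1.14750
AUD→SEK→CAD→AUD: 6.517 × 0.1332 × 1.218 = 1.05730
Maximum is AUD→CAD→SEK→AUD at 1.1475; arbitrage exists.

1.1475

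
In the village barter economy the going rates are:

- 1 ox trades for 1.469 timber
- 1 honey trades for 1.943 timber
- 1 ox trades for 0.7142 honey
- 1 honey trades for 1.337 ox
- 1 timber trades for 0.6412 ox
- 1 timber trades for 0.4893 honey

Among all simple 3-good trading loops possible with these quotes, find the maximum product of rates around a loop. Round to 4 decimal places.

0.9610

ox→timber→honey→ox: 1.469 × 0.4893 × 1.337 = 0.96101
ox→honey→timber→ox: 0.7142 × 1.943 × 0.6412 = 0.88979
Maximum is ox→timber→honey→ox at 0.9610; no arbitrage — every cycle loses value.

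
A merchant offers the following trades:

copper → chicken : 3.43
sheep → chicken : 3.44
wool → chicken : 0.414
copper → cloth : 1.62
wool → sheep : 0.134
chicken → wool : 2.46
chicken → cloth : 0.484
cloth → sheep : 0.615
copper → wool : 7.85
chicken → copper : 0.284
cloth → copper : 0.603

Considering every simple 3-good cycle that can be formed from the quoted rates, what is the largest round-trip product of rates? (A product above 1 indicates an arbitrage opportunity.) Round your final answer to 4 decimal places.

1.1340

wool→sheep→chicken→wool: 0.134 × 3.44 × 2.46 = 1.13396
chicken→cloth→sheep→chicken: 0.484 × 0.615 × 3.44 = 1.02395
copper→chicken→cloth→copper: 3.43 × 0.484 × 0.603 = 1.00105
wool→chicken→copper→wool: 0.414 × 0.284 × 7.85 = 0.92297
Maximum is wool→sheep→chicken→wool at 1.1340; arbitrage exists.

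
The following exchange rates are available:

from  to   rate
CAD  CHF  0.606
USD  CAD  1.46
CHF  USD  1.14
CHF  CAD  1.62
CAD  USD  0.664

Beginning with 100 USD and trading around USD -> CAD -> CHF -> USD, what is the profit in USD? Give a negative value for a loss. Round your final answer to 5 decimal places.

0.86264

100 USD × 1.46 = 146 CAD
146 CAD × 0.606 = 88.476 CHF
88.476 CHF × 1.14 = 100.86264 USD
Net change: 100.86264 − 100 = 0.86264 USD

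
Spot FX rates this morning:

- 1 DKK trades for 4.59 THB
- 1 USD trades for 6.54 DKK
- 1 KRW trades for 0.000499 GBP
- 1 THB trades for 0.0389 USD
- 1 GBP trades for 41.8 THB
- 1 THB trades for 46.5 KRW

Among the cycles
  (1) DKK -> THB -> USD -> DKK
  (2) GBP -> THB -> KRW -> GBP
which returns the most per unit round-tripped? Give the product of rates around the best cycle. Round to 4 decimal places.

(1) 4.59 × 0.0389 × 6.54 = 1.16772
(2) 41.8 × 46.5 × 0.000499 = 0.96991
Highest is cycle (1) at 1.1677 (>1, arbitrage).

1.1677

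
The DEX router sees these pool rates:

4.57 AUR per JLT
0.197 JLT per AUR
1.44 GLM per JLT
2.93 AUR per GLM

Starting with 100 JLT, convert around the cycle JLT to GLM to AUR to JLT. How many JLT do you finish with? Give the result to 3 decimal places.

83.118

100 JLT × 1.44 = 144 GLM
144 GLM × 2.93 = 421.92 AUR
421.92 AUR × 0.197 = 83.11824 JLT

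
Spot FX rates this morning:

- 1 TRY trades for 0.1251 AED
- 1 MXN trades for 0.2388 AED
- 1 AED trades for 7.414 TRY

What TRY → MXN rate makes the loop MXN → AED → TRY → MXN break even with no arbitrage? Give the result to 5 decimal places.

0.56482

Known legs of the cycle: 0.2388 × 7.414 = 1.7704632
For no arbitrage the full-cycle product must be 1, so the missing rate is 1 / 1.7704632 ≈ 0.5648239.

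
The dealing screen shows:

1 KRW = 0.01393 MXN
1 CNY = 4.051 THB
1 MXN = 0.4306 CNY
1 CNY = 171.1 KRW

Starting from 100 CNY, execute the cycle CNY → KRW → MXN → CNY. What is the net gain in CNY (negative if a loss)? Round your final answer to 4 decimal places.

100 CNY × 171.1 = 17110 KRW
17110 KRW × 0.01393 = 238.3423 MXN
238.3423 MXN × 0.4306 = 102.63019438 CNY
Net change: 102.63019438 − 100 = 2.63019438 CNY

2.6302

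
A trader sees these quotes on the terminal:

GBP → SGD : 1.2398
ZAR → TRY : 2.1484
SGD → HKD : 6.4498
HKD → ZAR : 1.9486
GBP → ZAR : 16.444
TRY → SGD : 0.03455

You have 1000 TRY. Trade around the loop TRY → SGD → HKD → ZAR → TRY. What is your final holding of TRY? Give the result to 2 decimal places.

1000 TRY × 0.03455 = 34.55 SGD
34.55 SGD × 6.4498 = 222.84059 HKD
222.84059 HKD × 1.9486 = 434.227173674 ZAR
434.227173674 ZAR × 2.1484 = 932.8936599212216 TRY

932.89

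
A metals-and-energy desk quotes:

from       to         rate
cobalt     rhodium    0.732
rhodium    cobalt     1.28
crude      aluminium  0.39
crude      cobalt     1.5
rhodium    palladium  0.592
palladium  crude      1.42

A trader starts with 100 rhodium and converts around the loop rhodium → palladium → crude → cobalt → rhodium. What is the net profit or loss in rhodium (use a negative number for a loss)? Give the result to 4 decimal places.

-7.6977

100 rhodium × 0.592 = 59.2 palladium
59.2 palladium × 1.42 = 84.064 crude
84.064 crude × 1.5 = 126.096 cobalt
126.096 cobalt × 0.732 = 92.302272 rhodium
Net change: 92.302272 − 100 = -7.697728 rhodium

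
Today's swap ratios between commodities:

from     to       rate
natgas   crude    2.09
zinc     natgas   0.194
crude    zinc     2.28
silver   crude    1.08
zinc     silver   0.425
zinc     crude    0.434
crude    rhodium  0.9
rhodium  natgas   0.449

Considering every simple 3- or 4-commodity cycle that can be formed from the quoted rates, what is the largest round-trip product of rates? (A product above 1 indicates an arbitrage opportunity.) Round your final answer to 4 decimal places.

zinc→silver→crude→zinc: 0.425 × 1.08 × 2.28 = 1.04652
natgas→crude→zinc→natgas: 2.09 × 2.28 × 0.194 = 0.92445
natgas→crude→rhodium→natgas: 2.09 × 0.9 × 0.449 = 0.84457
Maximum is zinc→silver→crude→zinc at 1.0465; arbitrage exists.

1.0465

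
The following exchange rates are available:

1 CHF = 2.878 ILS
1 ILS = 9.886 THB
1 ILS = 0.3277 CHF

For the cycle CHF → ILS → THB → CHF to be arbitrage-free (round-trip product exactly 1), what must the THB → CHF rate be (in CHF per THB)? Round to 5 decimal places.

0.03515

Known legs of the cycle: 2.878 × 9.886 = 28.451908
For no arbitrage the full-cycle product must be 1, so the missing rate is 1 / 28.451908 ≈ 0.0351470.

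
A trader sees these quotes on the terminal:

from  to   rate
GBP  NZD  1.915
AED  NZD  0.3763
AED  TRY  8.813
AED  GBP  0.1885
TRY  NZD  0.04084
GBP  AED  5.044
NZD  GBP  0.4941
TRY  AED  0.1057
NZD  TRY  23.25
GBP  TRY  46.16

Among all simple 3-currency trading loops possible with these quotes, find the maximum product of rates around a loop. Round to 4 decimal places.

NZD→GBP→AED→NZD: 0.4941 × 5.044 × 0.3763 = 0.93783
NZD→GBP→TRY→NZD: 0.4941 × 46.16 × 0.04084 = 0.93146
NZD→TRY→AED→NZD: 23.25 × 0.1057 × 0.3763 = 0.92477
TRY→AED→GBP→TRY: 0.1057 × 0.1885 × 46.16 = 0.91971
Maximum is NZD→GBP→AED→NZD at 0.9378; no arbitrage — every cycle loses value.

0.9378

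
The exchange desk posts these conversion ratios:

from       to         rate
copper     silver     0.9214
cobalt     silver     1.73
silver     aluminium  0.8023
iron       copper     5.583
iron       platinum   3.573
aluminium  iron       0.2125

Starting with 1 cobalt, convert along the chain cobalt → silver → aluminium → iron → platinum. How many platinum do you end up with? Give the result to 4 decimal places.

1.0538

1 cobalt × 1.73 = 1.73 silver
1.73 silver × 0.8023 = 1.387979 aluminium
1.387979 aluminium × 0.2125 = 0.2949455375 iron
0.2949455375 iron × 3.573 = 1.0538404054875 platinum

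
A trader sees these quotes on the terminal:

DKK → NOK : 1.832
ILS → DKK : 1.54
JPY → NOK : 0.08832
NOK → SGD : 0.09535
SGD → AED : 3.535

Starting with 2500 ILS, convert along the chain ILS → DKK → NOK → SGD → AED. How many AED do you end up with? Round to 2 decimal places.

2500 ILS × 1.54 = 3850 DKK
3850 DKK × 1.832 = 7053.2 NOK
7053.2 NOK × 0.09535 = 672.52262 SGD
672.52262 SGD × 3.535 = 2377.3674617 AED

2377.37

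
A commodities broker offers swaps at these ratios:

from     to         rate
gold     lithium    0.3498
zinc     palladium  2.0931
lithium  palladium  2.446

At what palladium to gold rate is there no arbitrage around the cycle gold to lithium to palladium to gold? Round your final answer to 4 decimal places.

1.1688

Known legs of the cycle: 0.3498 × 2.446 = 0.8556108
For no arbitrage the full-cycle product must be 1, so the missing rate is 1 / 0.8556108 ≈ 1.168756.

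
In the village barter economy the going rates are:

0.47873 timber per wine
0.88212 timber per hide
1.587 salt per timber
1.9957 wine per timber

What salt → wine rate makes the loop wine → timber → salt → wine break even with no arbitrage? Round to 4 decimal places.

Known legs of the cycle: 0.47873 × 1.587 = 0.75974451
For no arbitrage the full-cycle product must be 1, so the missing rate is 1 / 0.75974451 ≈ 1.316232.

1.3162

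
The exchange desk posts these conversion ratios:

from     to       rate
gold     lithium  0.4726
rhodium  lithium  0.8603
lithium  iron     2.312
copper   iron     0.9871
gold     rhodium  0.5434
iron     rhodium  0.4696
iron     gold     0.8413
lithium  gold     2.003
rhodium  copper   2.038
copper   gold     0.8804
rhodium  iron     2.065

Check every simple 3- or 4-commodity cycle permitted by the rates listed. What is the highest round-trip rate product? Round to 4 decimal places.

0.9750

copper→gold→rhodium→copper: 0.8804 × 0.5434 × 2.038 = 0.97500
iron→rhodium→copper→iron: 0.4696 × 2.038 × 0.9871 = 0.94470
iron→gold→rhodium→iron: 0.8413 × 0.5434 × 2.065 = 0.94404
rhodium→lithium→gold→rhodium: 0.8603 × 2.003 × 0.5434 = 0.93638
iron→rhodium→lithium→iron: 0.4696 × 0.8603 × 2.312 = 0.93404
iron→gold→rhodium→copper→iron: 0.8413 × 0.5434 × 2.038 × 0.9871 = 0.91968
iron→gold→lithium→iron: 0.8413 × 0.4726 × 2.312 = 0.91925
iron→gold→rhodium→lithium→iron: 0.8413 × 0.5434 × 0.8603 × 2.312 = 0.90930
Maximum is copper→gold→rhodium→copper at 0.9750; no arbitrage — every cycle loses value.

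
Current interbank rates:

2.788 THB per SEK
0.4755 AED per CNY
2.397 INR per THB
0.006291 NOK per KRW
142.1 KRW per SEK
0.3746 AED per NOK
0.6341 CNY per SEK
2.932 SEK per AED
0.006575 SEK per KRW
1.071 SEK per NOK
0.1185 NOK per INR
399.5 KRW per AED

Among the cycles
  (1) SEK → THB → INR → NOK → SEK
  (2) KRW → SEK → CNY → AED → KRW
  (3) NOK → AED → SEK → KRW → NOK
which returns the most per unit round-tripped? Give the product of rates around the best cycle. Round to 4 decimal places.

0.9819

(1) 2.788 × 2.397 × 0.1185 × 1.071 = 0.84814
(2) 0.006575 × 0.6341 × 0.4755 × 399.5 = 0.79199
(3) 0.3746 × 2.932 × 142.1 × 0.006291 = 0.98185
Highest is cycle (3) at 0.9819 (≤1, no arbitrage).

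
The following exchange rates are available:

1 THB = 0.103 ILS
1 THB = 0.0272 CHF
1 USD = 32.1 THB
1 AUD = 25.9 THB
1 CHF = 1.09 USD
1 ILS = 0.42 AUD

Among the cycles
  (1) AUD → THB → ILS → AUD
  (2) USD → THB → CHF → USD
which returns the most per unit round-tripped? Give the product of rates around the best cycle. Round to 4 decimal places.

(1) 25.9 × 0.103 × 0.42 = 1.12043
(2) 32.1 × 0.0272 × 1.09 = 0.95170
Highest is cycle (1) at 1.1204 (>1, arbitrage).

1.1204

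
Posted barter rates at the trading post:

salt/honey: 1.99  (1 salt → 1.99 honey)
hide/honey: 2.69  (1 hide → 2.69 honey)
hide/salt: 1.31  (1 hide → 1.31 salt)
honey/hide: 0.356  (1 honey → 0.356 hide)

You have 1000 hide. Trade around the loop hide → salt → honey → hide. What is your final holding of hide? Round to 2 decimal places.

1000 hide × 1.31 = 1310 salt
1310 salt × 1.99 = 2606.9 honey
2606.9 honey × 0.356 = 928.0564 hide

928.06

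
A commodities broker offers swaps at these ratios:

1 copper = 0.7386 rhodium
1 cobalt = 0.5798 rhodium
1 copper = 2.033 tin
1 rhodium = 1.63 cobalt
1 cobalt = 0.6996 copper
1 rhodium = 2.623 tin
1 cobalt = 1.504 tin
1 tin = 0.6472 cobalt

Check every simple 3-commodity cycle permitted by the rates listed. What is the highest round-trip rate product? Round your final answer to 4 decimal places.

cobalt→rhodium→tin→cobalt: 0.5798 × 2.623 × 0.6472 = 0.98427
cobalt→copper→tin→cobalt: 0.6996 × 2.033 × 0.6472 = 0.92050
cobalt→copper→rhodium→cobalt: 0.6996 × 0.7386 × 1.63 = 0.84226
Maximum is cobalt→rhodium→tin→cobalt at 0.9843; no arbitrage — every cycle loses value.

0.9843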